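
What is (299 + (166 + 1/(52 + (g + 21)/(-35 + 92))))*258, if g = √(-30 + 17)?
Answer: 534502575135/4455119 - 7353*I*√13/4455119 ≈ 1.1997e+5 - 0.0059508*I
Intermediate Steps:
g = I*√13 (g = √(-13) = I*√13 ≈ 3.6056*I)
(299 + (166 + 1/(52 + (g + 21)/(-35 + 92))))*258 = (299 + (166 + 1/(52 + (I*√13 + 21)/(-35 + 92))))*258 = (299 + (166 + 1/(52 + (21 + I*√13)/57)))*258 = (299 + (166 + 1/(52 + (21 + I*√13)*(1/57))))*258 = (299 + (166 + 1/(52 + (7/19 + I*√13/57))))*258 = (299 + (166 + 1/(995/19 + I*√13/57)))*258 = (465 + 1/(995/19 + I*√13/57))*258 = 119970 + 258/(995/19 + I*√13/57)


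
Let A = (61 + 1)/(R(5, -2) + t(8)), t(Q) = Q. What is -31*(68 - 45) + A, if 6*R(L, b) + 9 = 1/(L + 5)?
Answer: -275063/391 ≈ -703.49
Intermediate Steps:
R(L, b) = -3/2 + 1/(6*(5 + L)) (R(L, b) = -3/2 + 1/(6*(L + 5)) = -3/2 + 1/(6*(5 + L)))
A = 3720/391 (A = (61 + 1)/((-44 - 9*5)/(6*(5 + 5)) + 8) = 62/((1/6)*(-44 - 45)/10 + 8) = 62/((1/6)*(1/10)*(-89) + 8) = 62/(-89/60 + 8) = 62/(391/60) = 62*(60/391) = 3720/391 ≈ 9.5141)
-31*(68 - 45) + A = -31*(68 - 45) + 3720/391 = -31*23 + 3720/391 = -713 + 3720/391 = -275063/391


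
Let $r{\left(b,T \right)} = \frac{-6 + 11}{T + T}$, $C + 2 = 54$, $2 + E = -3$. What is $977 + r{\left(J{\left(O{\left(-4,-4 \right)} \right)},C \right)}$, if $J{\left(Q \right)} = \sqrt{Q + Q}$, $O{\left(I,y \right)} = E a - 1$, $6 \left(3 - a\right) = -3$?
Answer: $\frac{101613}{104} \approx 977.05$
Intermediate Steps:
$E = -5$ ($E = -2 - 3 = -5$)
$a = \frac{7}{2}$ ($a = 3 - - \frac{1}{2} = 3 + \frac{1}{2} = \frac{7}{2} \approx 3.5$)
$O{\left(I,y \right)} = - \frac{37}{2}$ ($O{\left(I,y \right)} = \left(-5\right) \frac{7}{2} - 1 = - \frac{35}{2} - 1 = - \frac{37}{2}$)
$C = 52$ ($C = -2 + 54 = 52$)
$J{\left(Q \right)} = \sqrt{2} \sqrt{Q}$ ($J{\left(Q \right)} = \sqrt{2 Q} = \sqrt{2} \sqrt{Q}$)
$r{\left(b,T \right)} = \frac{5}{2 T}$
$977 + r{\left(J{\left(O{\left(-4,-4 \right)} \right)},C \right)} = 977 + \frac{5}{2 \cdot 52} = 977 + \frac{5}{2} \cdot \frac{1}{52} = 977 + \frac{5}{104} = \frac{101613}{104}$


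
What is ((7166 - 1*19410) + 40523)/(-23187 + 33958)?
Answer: 28279/10771 ≈ 2.6255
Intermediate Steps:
((7166 - 1*19410) + 40523)/(-23187 + 33958) = ((7166 - 19410) + 40523)/10771 = (-12244 + 40523)*(1/10771) = 28279*(1/10771) = 28279/10771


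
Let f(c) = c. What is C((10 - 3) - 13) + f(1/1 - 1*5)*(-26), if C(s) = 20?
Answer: 124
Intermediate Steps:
C((10 - 3) - 13) + f(1/1 - 1*5)*(-26) = 20 + (1/1 - 1*5)*(-26) = 20 + (1 - 5)*(-26) = 20 - 4*(-26) = 20 + 104 = 124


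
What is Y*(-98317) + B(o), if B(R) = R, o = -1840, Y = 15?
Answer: -1476595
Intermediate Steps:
Y*(-98317) + B(o) = 15*(-98317) - 1840 = -1474755 - 1840 = -1476595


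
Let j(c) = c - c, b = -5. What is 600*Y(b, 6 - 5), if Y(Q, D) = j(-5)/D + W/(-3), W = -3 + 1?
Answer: 400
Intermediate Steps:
W = -2
j(c) = 0
Y(Q, D) = 2/3 (Y(Q, D) = 0/D - 2/(-3) = 0 - 2*(-1/3) = 0 + 2/3 = 2/3)
600*Y(b, 6 - 5) = 600*(2/3) = 400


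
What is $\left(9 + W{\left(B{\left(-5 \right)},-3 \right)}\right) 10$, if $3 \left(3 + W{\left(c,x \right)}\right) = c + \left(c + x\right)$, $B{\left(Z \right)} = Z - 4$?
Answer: $-10$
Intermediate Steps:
$B{\left(Z \right)} = -4 + Z$
$W{\left(c,x \right)} = -3 + \frac{x}{3} + \frac{2 c}{3}$ ($W{\left(c,x \right)} = -3 + \frac{c + \left(c + x\right)}{3} = -3 + \frac{x + 2 c}{3} = -3 + \left(\frac{x}{3} + \frac{2 c}{3}\right) = -3 + \frac{x}{3} + \frac{2 c}{3}$)
$\left(9 + W{\left(B{\left(-5 \right)},-3 \right)}\right) 10 = \left(9 + \left(-3 + \frac{1}{3} \left(-3\right) + \frac{2 \left(-4 - 5\right)}{3}\right)\right) 10 = \left(9 - 10\right) 10 = \left(-1\right) 10 = -10$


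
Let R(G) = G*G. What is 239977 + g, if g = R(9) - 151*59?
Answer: 231149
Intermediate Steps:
R(G) = G²
g = -8828 (g = 9² - 151*59 = 81 - 8909 = -8828)
239977 + g = 239977 - 8828 = 231149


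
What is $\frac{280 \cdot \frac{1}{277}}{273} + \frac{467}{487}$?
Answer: $\frac{5064481}{5261061} \approx 0.96264$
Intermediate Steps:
$\frac{280 \cdot \frac{1}{277}}{273} + \frac{467}{487} = 280 \cdot \frac{1}{277} \cdot \frac{1}{273} + 467 \cdot \frac{1}{487} = \frac{280}{277} \cdot \frac{1}{273} + \frac{467}{487} = \frac{40}{10803} + \frac{467}{487} = \frac{5064481}{5261061}$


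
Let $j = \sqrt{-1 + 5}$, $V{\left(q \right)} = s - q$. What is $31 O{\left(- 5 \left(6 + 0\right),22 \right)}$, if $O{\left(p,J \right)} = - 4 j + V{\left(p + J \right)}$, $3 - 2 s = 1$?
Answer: $31$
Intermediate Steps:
$s = 1$ ($s = \frac{3}{2} - \frac{1}{2} = 1$)
$V{\left(q \right)} = 1 - q$
$j = 2$ ($j = \sqrt{4} = 2$)
$O{\left(p,J \right)} = -7 - J - p$ ($O{\left(p,J \right)} = \left(-4\right) 2 - \left(-1 + J + p\right) = -8 - \left(-1 + J + p\right) = -7 - J - p$)
$31 O{\left(- 5 \left(6 + 0\right),22 \right)} = 31 \left(-7 - 22 - - 5 \left(6 + 0\right)\right) = 31 \left(-7 - 22 - \left(-5\right) 6\right) = 31 \left(-7 - 22 - -30\right) = 31 \left(-7 - 22 + 30\right) = 31 \cdot 1 = 31$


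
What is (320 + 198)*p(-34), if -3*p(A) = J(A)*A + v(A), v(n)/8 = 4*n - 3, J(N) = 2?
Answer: 611240/3 ≈ 2.0375e+5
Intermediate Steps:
v(n) = -24 + 32*n (v(n) = 8*(4*n - 3) = 8*(-3 + 4*n) = -24 + 32*n)
p(A) = 8 - 34*A/3 (p(A) = -(2*A + (-24 + 32*A))/3 = -(-24 + 34*A)/3 = 8 - 34*A/3)
(320 + 198)*p(-34) = (320 + 198)*(8 - 34/3*(-34)) = 518*(8 + 1156/3) = 518*(1180/3) = 611240/3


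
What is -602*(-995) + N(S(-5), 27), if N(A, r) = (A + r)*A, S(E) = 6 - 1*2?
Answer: 599114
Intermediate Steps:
S(E) = 4 (S(E) = 6 - 2 = 4)
N(A, r) = A*(A + r)
-602*(-995) + N(S(-5), 27) = -602*(-995) + 4*(4 + 27) = 598990 + 4*31 = 598990 + 124 = 599114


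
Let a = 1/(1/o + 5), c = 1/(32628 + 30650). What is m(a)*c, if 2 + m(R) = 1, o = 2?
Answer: -1/63278 ≈ -1.5803e-5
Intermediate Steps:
c = 1/63278 ≈ 1.5803e-5
a = 2/11 (a = 1/(1/2 + 5) = 1/(½ + 5) = 1/(11/2) = 2/11 ≈ 0.18182)
m(R) = -1 (m(R) = -2 + 1 = -1)
m(a)*c = -1*1/63278 = -1/63278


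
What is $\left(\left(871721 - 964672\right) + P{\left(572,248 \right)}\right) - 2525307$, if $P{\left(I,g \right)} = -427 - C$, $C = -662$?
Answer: $-2618023$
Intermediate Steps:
$P{\left(I,g \right)} = 235$ ($P{\left(I,g \right)} = -427 - -662 = -427 + 662 = 235$)
$\left(\left(871721 - 964672\right) + P{\left(572,248 \right)}\right) - 2525307 = \left(\left(871721 - 964672\right) + 235\right) - 2525307 = \left(-92951 + 235\right) - 2525307 = -92716 - 2525307 = -2618023$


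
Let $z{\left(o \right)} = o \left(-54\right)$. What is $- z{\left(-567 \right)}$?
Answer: $-30618$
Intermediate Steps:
$z{\left(o \right)} = - 54 o$
$- z{\left(-567 \right)} = - \left(-54\right) \left(-567\right) = \left(-1\right) 30618 = -30618$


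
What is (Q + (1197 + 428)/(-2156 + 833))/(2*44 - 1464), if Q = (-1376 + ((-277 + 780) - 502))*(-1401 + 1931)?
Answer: 964137875/1820448 ≈ 529.62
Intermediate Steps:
Q = -728750 (Q = (-1376 + (503 - 502))*530 = (-1376 + 1)*530 = -1375*530 = -728750)
(Q + (1197 + 428)/(-2156 + 833))/(2*44 - 1464) = (-728750 + (1197 + 428)/(-2156 + 833))/(2*44 - 1464) = (-728750 + 1625/(-1323))/(88 - 1464) = (-728750 + 1625*(-1/1323))/(-1376) = (-728750 - 1625/1323)*(-1/1376) = -964137875/1323*(-1/1376) = 964137875/1820448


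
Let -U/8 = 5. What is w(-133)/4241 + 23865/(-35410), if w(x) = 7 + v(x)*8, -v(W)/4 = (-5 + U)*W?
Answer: -1376537359/30034762 ≈ -45.831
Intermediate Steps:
U = -40 (U = -8*5 = -40)
v(W) = 180*W (v(W) = -4*(-5 - 40)*W = -(-180)*W = 180*W)
w(x) = 7 + 1440*x (w(x) = 7 + (180*x)*8 = 7 + 1440*x)
w(-133)/4241 + 23865/(-35410) = (7 + 1440*(-133))/4241 + 23865/(-35410) = (7 - 191520)*(1/4241) + 23865*(-1/35410) = -191513*1/4241 - 4773/7082 = -191513/4241 - 4773/7082 = -1376537359/30034762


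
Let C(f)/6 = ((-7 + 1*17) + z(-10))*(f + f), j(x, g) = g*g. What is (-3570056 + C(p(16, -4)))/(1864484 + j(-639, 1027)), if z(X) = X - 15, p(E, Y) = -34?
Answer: -3563936/2919213 ≈ -1.2209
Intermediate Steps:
j(x, g) = g**2
z(X) = -15 + X
C(f) = -180*f (C(f) = 6*(((-7 + 1*17) + (-15 - 10))*(f + f)) = 6*(((-7 + 17) - 25)*(2*f)) = 6*((10 - 25)*(2*f)) = 6*(-30*f) = -180*f)
(-3570056 + C(p(16, -4)))/(1864484 + j(-639, 1027)) = (-3570056 - 180*(-34))/(1864484 + 1027**2) = (-3570056 + 6120)/(1864484 + 1054729) = -3563936/2919213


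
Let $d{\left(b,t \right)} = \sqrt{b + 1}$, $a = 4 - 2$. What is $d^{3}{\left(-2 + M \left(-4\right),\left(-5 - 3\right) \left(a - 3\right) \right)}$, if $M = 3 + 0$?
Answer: $- 13 i \sqrt{13} \approx - 46.872 i$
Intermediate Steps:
$a = 2$
$M = 3$
$d{\left(b,t \right)} = \sqrt{1 + b}$
$d^{3}{\left(-2 + M \left(-4\right),\left(-5 - 3\right) \left(a - 3\right) \right)} = \left(\sqrt{1 + \left(-2 + 3 \left(-4\right)\right)}\right)^{3} = \left(\sqrt{1 - 14}\right)^{3} = \left(\sqrt{-13}\right)^{3} = \left(i \sqrt{13}\right)^{3} = - 13 i \sqrt{13}$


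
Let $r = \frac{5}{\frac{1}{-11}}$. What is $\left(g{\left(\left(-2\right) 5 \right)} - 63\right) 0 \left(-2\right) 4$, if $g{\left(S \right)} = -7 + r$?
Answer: $0$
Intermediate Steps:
$r = -55$ ($r = \frac{5}{- \frac{1}{11}} = 5 \left(-11\right) = -55$)
$g{\left(S \right)} = -62$ ($g{\left(S \right)} = -7 - 55 = -62$)
$\left(g{\left(\left(-2\right) 5 \right)} - 63\right) 0 \left(-2\right) 4 = \left(-62 - 63\right) 0 \left(-2\right) 4 = - 125 \cdot 0 \cdot 4 = \left(-125\right) 0 = 0$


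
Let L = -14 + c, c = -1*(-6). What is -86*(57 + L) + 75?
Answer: -4139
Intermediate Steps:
c = 6
L = -8 (L = -14 + 6 = -8)
-86*(57 + L) + 75 = -86*(57 - 8) + 75 = -86*49 + 75 = -4214 + 75 = -4139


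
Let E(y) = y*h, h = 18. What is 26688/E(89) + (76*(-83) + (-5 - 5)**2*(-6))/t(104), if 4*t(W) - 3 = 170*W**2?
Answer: 8171262160/490939041 ≈ 16.644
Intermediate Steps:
t(W) = 3/4 + 85*W**2/2 (t(W) = 3/4 + (170*W**2)/4 = 3/4 + 85*W**2/2)
E(y) = 18*y (E(y) = y*18 = 18*y)
26688/E(89) + (76*(-83) + (-5 - 5)**2*(-6))/t(104) = 26688/((18*89)) + (76*(-83) + (-5 - 5)**2*(-6))/(3/4 + (85/2)*104**2) = 26688/1602 + (-6308 + (-10)**2*(-6))/(3/4 + (85/2)*10816) = 26688*(1/1602) + (-6308 + 100*(-6))/(3/4 + 459680) = 4448/267 + (-6308 - 600)/(1838723/4) = 4448/267 - 6908*4/1838723 = 4448/267 - 27632/1838723 = 8171262160/490939041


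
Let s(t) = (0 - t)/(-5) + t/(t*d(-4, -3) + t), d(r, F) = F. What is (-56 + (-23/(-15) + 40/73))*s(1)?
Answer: 59041/3650 ≈ 16.176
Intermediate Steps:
s(t) = -1/2 + t/5 (s(t) = (0 - t)/(-5) + t/(t*(-3) + t) = -t*(-1/5) + t/(-3*t + t) = t/5 + t/((-2*t)) = t/5 + t*(-1/(2*t)) = t/5 - 1/2 = -1/2 + t/5)
(-56 + (-23/(-15) + 40/73))*s(1) = (-56 + (-23/(-15) + 40/73))*(-1/2 + (1/5)*1) = (-56 + (-23*(-1/15) + 40*(1/73)))*(-1/2 + 1/5) = (-56 + (23/15 + 40/73))*(-3/10) = (-56 + 2279/1095)*(-3/10) = -59041/1095*(-3/10) = 59041/3650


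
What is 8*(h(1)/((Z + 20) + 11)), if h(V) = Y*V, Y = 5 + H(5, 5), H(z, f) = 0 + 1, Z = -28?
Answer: 16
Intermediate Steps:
H(z, f) = 1
Y = 6 (Y = 5 + 1 = 6)
h(V) = 6*V
8*(h(1)/((Z + 20) + 11)) = 8*((6*1)/((-28 + 20) + 11)) = 8*(6/(-8 + 11)) = 8*(6/3) = 8*(6*(1/3)) = 8*2 = 16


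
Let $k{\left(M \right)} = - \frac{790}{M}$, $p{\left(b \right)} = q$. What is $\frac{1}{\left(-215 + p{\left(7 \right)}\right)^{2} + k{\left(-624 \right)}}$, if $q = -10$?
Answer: $\frac{312}{15795395} \approx 1.9753 \cdot 10^{-5}$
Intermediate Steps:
$p{\left(b \right)} = -10$
$\frac{1}{\left(-215 + p{\left(7 \right)}\right)^{2} + k{\left(-624 \right)}} = \frac{1}{\left(-215 - 10\right)^{2} - \frac{790}{-624}} = \frac{1}{\left(-225\right)^{2} - - \frac{395}{312}} = \frac{1}{50625 + \frac{395}{312}} = \frac{1}{\frac{15795395}{312}} = \frac{312}{15795395}$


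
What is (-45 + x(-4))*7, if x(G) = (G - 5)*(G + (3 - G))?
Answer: -504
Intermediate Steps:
x(G) = -15 + 3*G (x(G) = (-5 + G)*3 = -15 + 3*G)
(-45 + x(-4))*7 = (-45 + (-15 + 3*(-4)))*7 = (-45 + (-15 - 12))*7 = (-45 - 27)*7 = -72*7 = -504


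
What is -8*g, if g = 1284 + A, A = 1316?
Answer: -20800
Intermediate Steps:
g = 2600 (g = 1284 + 1316 = 2600)
-8*g = -8*2600 = -20800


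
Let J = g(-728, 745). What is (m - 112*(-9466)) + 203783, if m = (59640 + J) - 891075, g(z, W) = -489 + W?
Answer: 432796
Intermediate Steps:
J = 256 (J = -489 + 745 = 256)
m = -831179 (m = (59640 + 256) - 891075 = 59896 - 891075 = -831179)
(m - 112*(-9466)) + 203783 = (-831179 - 112*(-9466)) + 203783 = (-831179 + 1060192) + 203783 = 229013 + 203783 = 432796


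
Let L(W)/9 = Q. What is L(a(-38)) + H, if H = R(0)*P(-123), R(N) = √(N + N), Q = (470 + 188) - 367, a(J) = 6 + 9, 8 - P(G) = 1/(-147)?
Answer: 2619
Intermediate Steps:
P(G) = 1177/147 (P(G) = 8 - 1/(-147) = 8 - 1*(-1/147) = 8 + 1/147 = 1177/147)
a(J) = 15
Q = 291 (Q = 658 - 367 = 291)
R(N) = √2*√N (R(N) = √(2*N) = √2*√N)
L(W) = 2619 (L(W) = 9*291 = 2619)
H = 0 (H = (√2*√0)*(1177/147) = (√2*0)*(1177/147) = 0*(1177/147) = 0)
L(a(-38)) + H = 2619 + 0 = 2619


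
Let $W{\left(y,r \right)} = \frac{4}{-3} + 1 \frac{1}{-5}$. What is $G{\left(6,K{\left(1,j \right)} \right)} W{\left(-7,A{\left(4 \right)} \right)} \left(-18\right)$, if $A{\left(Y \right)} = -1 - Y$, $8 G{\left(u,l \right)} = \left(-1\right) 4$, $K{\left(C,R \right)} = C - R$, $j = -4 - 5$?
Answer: $- \frac{69}{5} \approx -13.8$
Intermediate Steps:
$j = -9$
$G{\left(u,l \right)} = - \frac{1}{2}$ ($G{\left(u,l \right)} = \frac{\left(-1\right) 4}{8} = \frac{1}{8} \left(-4\right) = - \frac{1}{2}$)
$W{\left(y,r \right)} = - \frac{23}{15}$ ($W{\left(y,r \right)} = 4 \left(- \frac{1}{3}\right) + 1 \left(- \frac{1}{5}\right) = - \frac{4}{3} - \frac{1}{5} = - \frac{23}{15}$)
$G{\left(6,K{\left(1,j \right)} \right)} W{\left(-7,A{\left(4 \right)} \right)} \left(-18\right) = \left(- \frac{1}{2}\right) \left(- \frac{23}{15}\right) \left(-18\right) = \frac{23}{30} \left(-18\right) = - \frac{69}{5}$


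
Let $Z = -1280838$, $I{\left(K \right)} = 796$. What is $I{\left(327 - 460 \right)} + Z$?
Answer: $-1280042$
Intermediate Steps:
$I{\left(327 - 460 \right)} + Z = 796 - 1280838 = -1280042$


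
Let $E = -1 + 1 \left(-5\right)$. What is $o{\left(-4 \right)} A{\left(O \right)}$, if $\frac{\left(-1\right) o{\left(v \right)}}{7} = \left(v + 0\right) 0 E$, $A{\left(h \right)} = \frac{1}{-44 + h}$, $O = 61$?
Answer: $0$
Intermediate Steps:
$E = -6$ ($E = -1 - 5 = -6$)
$o{\left(v \right)} = 0$ ($o{\left(v \right)} = - 7 \left(v + 0\right) 0 \left(-6\right) = - 7 v 0 \left(-6\right) = - 7 \cdot 0 \left(-6\right) = \left(-7\right) 0 = 0$)
$o{\left(-4 \right)} A{\left(O \right)} = \frac{0}{-44 + 61} = \frac{0}{17} = 0 \cdot \frac{1}{17} = 0$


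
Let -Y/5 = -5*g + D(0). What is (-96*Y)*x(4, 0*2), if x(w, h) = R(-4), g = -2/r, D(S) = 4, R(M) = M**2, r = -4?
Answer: 11520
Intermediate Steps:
g = 1/2 (g = -2/(-4) = -2*(-1/4) = 1/2 ≈ 0.50000)
x(w, h) = 16 (x(w, h) = (-4)**2 = 16)
Y = -15/2 (Y = -5*(-5*1/2 + 4) = -5*(-5/2 + 4) = -5*3/2 = -15/2 ≈ -7.5000)
(-96*Y)*x(4, 0*2) = -96*(-15/2)*16 = 720*16 = 11520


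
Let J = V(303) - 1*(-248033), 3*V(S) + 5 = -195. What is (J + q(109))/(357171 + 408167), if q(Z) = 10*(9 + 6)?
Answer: 744349/2296014 ≈ 0.32419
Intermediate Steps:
q(Z) = 150 (q(Z) = 10*15 = 150)
V(S) = -200/3 (V(S) = -5/3 + (1/3)*(-195) = -5/3 - 65 = -200/3)
J = 743899/3 (J = -200/3 - 1*(-248033) = -200/3 + 248033 = 743899/3 ≈ 2.4797e+5)
(J + q(109))/(357171 + 408167) = (743899/3 + 150)/(357171 + 408167) = (744349/3)/765338 = (744349/3)*(1/765338) = 744349/2296014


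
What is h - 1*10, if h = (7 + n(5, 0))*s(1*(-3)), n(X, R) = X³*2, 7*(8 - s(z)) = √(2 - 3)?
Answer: 2046 - 257*I/7 ≈ 2046.0 - 36.714*I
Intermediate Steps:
s(z) = 8 - I/7 (s(z) = 8 - √(2 - 3)/7 = 8 - I/7)
n(X, R) = 2*X³
h = 2056 - 257*I/7 (h = (7 + 2*5³)*(8 - I/7) = (7 + 2*125)*(8 - I/7) = (7 + 250)*(8 - I/7) = 257*(8 - I/7) = 2056 - 257*I/7 ≈ 2056.0 - 36.714*I)
h - 1*10 = (2056 - 257*I/7) - 1*10 = (2056 - 257*I/7) - 10 = 2046 - 257*I/7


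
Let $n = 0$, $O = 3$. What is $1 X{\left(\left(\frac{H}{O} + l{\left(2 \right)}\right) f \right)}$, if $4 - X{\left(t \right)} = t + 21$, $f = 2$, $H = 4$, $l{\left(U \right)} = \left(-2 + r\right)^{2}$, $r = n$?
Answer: $- \frac{83}{3} \approx -27.667$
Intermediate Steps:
$r = 0$
$l{\left(U \right)} = 4$ ($l{\left(U \right)} = \left(-2 + 0\right)^{2} = \left(-2\right)^{2} = 4$)
$X{\left(t \right)} = -17 - t$ ($X{\left(t \right)} = 4 - \left(t + 21\right) = 4 - \left(21 + t\right) = -17 - t$)
$1 X{\left(\left(\frac{H}{O} + l{\left(2 \right)}\right) f \right)} = 1 \left(-17 - \left(\frac{4}{3} + 4\right) 2\right) = 1 \left(-17 - \frac{16}{3} \cdot 2\right) = 1 \left(-17 - \frac{32}{3}\right) = 1 \left(- \frac{83}{3}\right) = - \frac{83}{3}$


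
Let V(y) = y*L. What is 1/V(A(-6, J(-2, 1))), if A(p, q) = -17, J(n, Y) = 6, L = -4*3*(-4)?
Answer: -1/816 ≈ -0.0012255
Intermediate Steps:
L = 48 (L = -12*(-4) = 48)
V(y) = 48*y (V(y) = y*48 = 48*y)
1/V(A(-6, J(-2, 1))) = 1/(48*(-17)) = 1/(-816) = -1/816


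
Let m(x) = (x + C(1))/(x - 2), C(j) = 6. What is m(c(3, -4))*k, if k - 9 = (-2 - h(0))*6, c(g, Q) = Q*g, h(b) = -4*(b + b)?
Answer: -9/7 ≈ -1.2857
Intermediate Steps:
h(b) = -8*b
m(x) = (6 + x)/(-2 + x) (m(x) = (x + 6)/(x - 2) = (6 + x)/(-2 + x))
k = -3 (k = 9 + (-2 - (-8)*0)*6 = 9 + (-2 - 1*0)*6 = 9 + (-2 + 0)*6 = 9 - 2*6 = 9 - 12 = -3)
m(c(3, -4))*k = ((6 - 4*3)/(-2 - 4*3))*(-3) = ((6 - 12)/(-2 - 12))*(-3) = (-6/(-14))*(-3) = -1/14*(-6)*(-3) = (3/7)*(-3) = -9/7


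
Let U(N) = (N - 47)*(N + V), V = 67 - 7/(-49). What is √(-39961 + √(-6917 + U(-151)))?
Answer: √(-1958089 + 7*√474649)/7 ≈ 199.66*I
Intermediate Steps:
V = 470/7 (V = 67 - 7*(-1)/49 = 67 - 1*(-⅐) = 67 + ⅐ = 470/7 ≈ 67.143)
U(N) = (-47 + N)*(470/7 + N) (U(N) = (N - 47)*(N + 470/7) = (-47 + N)*(470/7 + N))
√(-39961 + √(-6917 + U(-151))) = √(-39961 + √(-6917 + (-22090/7 + (-151)² + (141/7)*(-151)))) = √(-39961 + √(-6917 + (-22090/7 + 22801 - 21291/7))) = √(-39961 + √(-6917 + 116226/7)) = √(-39961 + √(67807/7)) = √(-39961 + √474649/7)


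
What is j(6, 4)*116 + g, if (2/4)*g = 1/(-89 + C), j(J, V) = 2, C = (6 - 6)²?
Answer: 20646/89 ≈ 231.98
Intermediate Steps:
C = 0 (C = 0² = 0)
g = -2/89 (g = 2/(-89 + 0) = 2/(-89) = 2*(-1/89) = -2/89 ≈ -0.022472)
j(6, 4)*116 + g = 2*116 - 2/89 = 232 - 2/89 = 20646/89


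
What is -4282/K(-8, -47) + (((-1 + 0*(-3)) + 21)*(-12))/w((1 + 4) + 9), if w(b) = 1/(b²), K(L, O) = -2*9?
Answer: -421219/9 ≈ -46802.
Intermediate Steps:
K(L, O) = -18
w(b) = b⁻²
-4282/K(-8, -47) + (((-1 + 0*(-3)) + 21)*(-12))/w((1 + 4) + 9) = -4282/(-18) + (((-1 + 0*(-3)) + 21)*(-12))/(((1 + 4) + 9)⁻²) = -4282*(-1/18) + (((-1 + 0) + 21)*(-12))/((5 + 9)⁻²) = 2141/9 + ((-1 + 21)*(-12))/(14⁻²) = 2141/9 + (20*(-12))/(1/196) = 2141/9 - 240*196 = 2141/9 - 47040 = -421219/9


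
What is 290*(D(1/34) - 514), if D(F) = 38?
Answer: -138040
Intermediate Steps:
290*(D(1/34) - 514) = 290*(38 - 514) = 290*(-476) = -138040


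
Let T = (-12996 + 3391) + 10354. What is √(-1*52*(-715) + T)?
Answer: √37929 ≈ 194.75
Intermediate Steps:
T = 749 (T = -9605 + 10354 = 749)
√(-1*52*(-715) + T) = √(-1*52*(-715) + 749) = √(-52*(-715) + 749) = √(37180 + 749) = √37929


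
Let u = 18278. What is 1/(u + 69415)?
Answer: 1/87693 ≈ 1.1403e-5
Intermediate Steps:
1/(u + 69415) = 1/(18278 + 69415) = 1/87693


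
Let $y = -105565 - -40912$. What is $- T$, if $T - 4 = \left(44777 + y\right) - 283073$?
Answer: $302945$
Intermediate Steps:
$y = -64653$ ($y = -105565 + 40912 = -64653$)
$T = -302945$ ($T = 4 + \left(\left(44777 - 64653\right) - 283073\right) = 4 - 302949 = -302945$)
$- T = \left(-1\right) \left(-302945\right) = 302945$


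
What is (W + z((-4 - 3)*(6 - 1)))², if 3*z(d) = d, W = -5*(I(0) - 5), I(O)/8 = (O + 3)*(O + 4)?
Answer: 1960000/9 ≈ 2.1778e+5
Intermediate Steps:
I(O) = 8*(3 + O)*(4 + O) (I(O) = 8*((O + 3)*(O + 4)) = 8*((3 + O)*(4 + O)) = 8*(3 + O)*(4 + O))
W = -455 (W = -5*((96 + 8*0² + 56*0) - 5) = -5*((96 + 8*0 + 0) - 5) = -5*((96 + 0 + 0) - 5) = -5*(96 - 5) = -5*91 = -455)
z(d) = d/3
(W + z((-4 - 3)*(6 - 1)))² = (-455 + ((-4 - 3)*(6 - 1))/3)² = (-455 + (-7*5)/3)² = (-455 + (⅓)*(-35))² = (-455 - 35/3)² = (-1400/3)² = 1960000/9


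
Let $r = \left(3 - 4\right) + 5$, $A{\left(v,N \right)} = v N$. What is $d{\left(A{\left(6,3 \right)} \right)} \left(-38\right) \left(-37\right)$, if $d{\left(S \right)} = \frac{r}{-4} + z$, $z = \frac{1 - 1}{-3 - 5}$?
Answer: $-1406$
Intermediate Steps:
$A{\left(v,N \right)} = N v$
$r = 4$ ($r = -1 + 5 = 4$)
$z = 0$ ($z = \frac{0}{-8} = 0 \left(- \frac{1}{8}\right) = 0$)
$d{\left(S \right)} = -1$ ($d{\left(S \right)} = \frac{4}{-4} + 0 = 4 \left(- \frac{1}{4}\right) + 0 = -1 + 0 = -1$)
$d{\left(A{\left(6,3 \right)} \right)} \left(-38\right) \left(-37\right) = \left(-1\right) \left(-38\right) \left(-37\right) = 38 \left(-37\right) = -1406$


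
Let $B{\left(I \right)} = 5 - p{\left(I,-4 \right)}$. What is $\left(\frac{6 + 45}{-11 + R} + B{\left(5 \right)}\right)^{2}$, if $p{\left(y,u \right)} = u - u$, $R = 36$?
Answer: $\frac{30976}{625} \approx 49.562$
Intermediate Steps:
$p{\left(y,u \right)} = 0$
$B{\left(I \right)} = 5$ ($B{\left(I \right)} = 5 - 0 = 5 + 0 = 5$)
$\left(\frac{6 + 45}{-11 + R} + B{\left(5 \right)}\right)^{2} = \left(\frac{6 + 45}{-11 + 36} + 5\right)^{2} = \left(\frac{51}{25} + 5\right)^{2} = \left(\frac{176}{25}\right)^{2} = \frac{30976}{625}$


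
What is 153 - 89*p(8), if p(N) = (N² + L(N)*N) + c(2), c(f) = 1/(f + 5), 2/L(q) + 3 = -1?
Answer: -36398/7 ≈ -5199.7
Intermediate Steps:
L(q) = -½ (L(q) = 2/(-3 - 1) = 2/(-4) = 2*(-¼) = -½)
c(f) = 1/(5 + f)
p(N) = ⅐ + N² - N/2 (p(N) = (N² - N/2) + 1/(5 + 2) = (N² - N/2) + 1/7 = (N² - N/2) + ⅐ = ⅐ + N² - N/2)
153 - 89*p(8) = 153 - 89*(⅐ + 8² - ½*8) = 153 - 89*(⅐ + 64 - 4) = 153 - 89*421/7 = 153 - 37469/7 = -36398/7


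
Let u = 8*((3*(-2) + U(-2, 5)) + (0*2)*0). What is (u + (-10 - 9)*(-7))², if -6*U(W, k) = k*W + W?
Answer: 10201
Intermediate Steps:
U(W, k) = -W/6 - W*k/6 (U(W, k) = -(k*W + W)/6 = -(W*k + W)/6 = -(W + W*k)/6 = -W/6 - W*k/6)
u = -32 (u = 8*((3*(-2) - ⅙*(-2)*(1 + 5)) + (0*2)*0) = 8*((-6 - ⅙*(-2)*6) + 0*0) = 8*((-6 + 2) + 0) = 8*(-4 + 0) = 8*(-4) = -32)
(u + (-10 - 9)*(-7))² = (-32 + (-10 - 9)*(-7))² = (-32 - 19*(-7))² = (-32 + 133)² = 101² = 10201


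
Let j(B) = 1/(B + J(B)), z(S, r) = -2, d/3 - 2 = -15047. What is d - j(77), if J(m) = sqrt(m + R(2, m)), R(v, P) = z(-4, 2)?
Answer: -264220367/5854 + 5*sqrt(3)/5854 ≈ -45135.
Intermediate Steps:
d = -45135 (d = 6 + 3*(-15047) = 6 - 45141 = -45135)
R(v, P) = -2
J(m) = sqrt(-2 + m) (J(m) = sqrt(m - 2) = sqrt(-2 + m))
j(B) = 1/(B + sqrt(-2 + B))
d - j(77) = -45135 - 1/(77 + sqrt(-2 + 77)) = -45135 - 1/(77 + sqrt(75)) = -45135 - 1/(77 + 5*sqrt(3))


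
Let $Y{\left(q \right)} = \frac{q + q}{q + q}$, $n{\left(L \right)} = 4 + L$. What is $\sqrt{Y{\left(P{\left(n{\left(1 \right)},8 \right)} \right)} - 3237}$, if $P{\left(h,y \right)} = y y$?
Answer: $2 i \sqrt{809} \approx 56.886 i$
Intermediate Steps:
$P{\left(h,y \right)} = y^{2}$
$Y{\left(q \right)} = 1$ ($Y{\left(q \right)} = \frac{2 q}{2 q} = 2 q \frac{1}{2 q} = 1$)
$\sqrt{Y{\left(P{\left(n{\left(1 \right)},8 \right)} \right)} - 3237} = \sqrt{1 - 3237} = \sqrt{-3236} = 2 i \sqrt{809}$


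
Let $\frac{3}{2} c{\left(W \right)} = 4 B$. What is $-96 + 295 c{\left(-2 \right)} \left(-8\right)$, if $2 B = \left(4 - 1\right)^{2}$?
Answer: $-28416$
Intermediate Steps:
$B = \frac{9}{2}$ ($B = \frac{\left(4 - 1\right)^{2}}{2} = \frac{3^{2}}{2} = \frac{1}{2} \cdot 9 = \frac{9}{2} \approx 4.5$)
$c{\left(W \right)} = 12$ ($c{\left(W \right)} = \frac{2 \cdot 4 \cdot \frac{9}{2}}{3} = \frac{2}{3} \cdot 18 = 12$)
$-96 + 295 c{\left(-2 \right)} \left(-8\right) = -96 + 295 \cdot 12 \left(-8\right) = -96 + 295 \left(-96\right) = -96 - 28320 = -28416$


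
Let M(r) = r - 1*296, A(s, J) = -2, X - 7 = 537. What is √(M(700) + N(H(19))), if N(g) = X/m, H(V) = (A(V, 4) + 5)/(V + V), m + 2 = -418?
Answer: 62*√1155/105 ≈ 20.068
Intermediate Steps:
X = 544 (X = 7 + 537 = 544)
m = -420 (m = -2 - 418 = -420)
H(V) = 3/(2*V) (H(V) = (-2 + 5)/(V + V) = 3/((2*V)) = 3*(1/(2*V)) = 3/(2*V))
M(r) = -296 + r (M(r) = r - 296 = -296 + r)
N(g) = -136/105 (N(g) = 544/(-420) = 544*(-1/420) = -136/105)
√(M(700) + N(H(19))) = √((-296 + 700) - 136/105) = √(404 - 136/105) = √(42284/105) = 62*√1155/105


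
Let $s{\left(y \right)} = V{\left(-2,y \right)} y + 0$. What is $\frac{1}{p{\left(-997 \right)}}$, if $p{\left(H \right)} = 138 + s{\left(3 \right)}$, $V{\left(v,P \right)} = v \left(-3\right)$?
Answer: $\frac{1}{156} \approx 0.0064103$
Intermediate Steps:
$V{\left(v,P \right)} = - 3 v$
$s{\left(y \right)} = 6 y$ ($s{\left(y \right)} = \left(-3\right) \left(-2\right) y + 0 = 6 y + 0 = 6 y$)
$p{\left(H \right)} = 156$ ($p{\left(H \right)} = 138 + 6 \cdot 3 = 138 + 18 = 156$)
$\frac{1}{p{\left(-997 \right)}} = \frac{1}{156}$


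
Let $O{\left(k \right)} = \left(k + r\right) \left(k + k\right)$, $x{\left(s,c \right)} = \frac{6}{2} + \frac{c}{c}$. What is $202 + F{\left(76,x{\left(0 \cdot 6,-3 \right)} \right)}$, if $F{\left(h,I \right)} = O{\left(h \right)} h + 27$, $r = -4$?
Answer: $831973$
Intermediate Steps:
$x{\left(s,c \right)} = 4$ ($x{\left(s,c \right)} = 6 \cdot \frac{1}{2} + 1 = 3 + 1 = 4$)
$O{\left(k \right)} = 2 k \left(-4 + k\right)$ ($O{\left(k \right)} = \left(k - 4\right) \left(k + k\right) = \left(-4 + k\right) 2 k = 2 k \left(-4 + k\right)$)
$F{\left(h,I \right)} = 27 + 2 h^{2} \left(-4 + h\right)$ ($F{\left(h,I \right)} = 2 h \left(-4 + h\right) h + 27 = 2 h^{2} \left(-4 + h\right) + 27 = 27 + 2 h^{2} \left(-4 + h\right)$)
$202 + F{\left(76,x{\left(0 \cdot 6,-3 \right)} \right)} = 202 + \left(27 + 2 \cdot 76^{2} \left(-4 + 76\right)\right) = 202 + \left(27 + 2 \cdot 5776 \cdot 72\right) = 202 + \left(27 + 831744\right) = 202 + 831771 = 831973$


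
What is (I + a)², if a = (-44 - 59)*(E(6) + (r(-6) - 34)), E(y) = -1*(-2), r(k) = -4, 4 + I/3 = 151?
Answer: 17214201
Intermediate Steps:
I = 441 (I = -12 + 3*151 = -12 + 453 = 441)
E(y) = 2
a = 3708 (a = (-44 - 59)*(2 + (-4 - 34)) = -103*(2 - 38) = -103*(-36) = 3708)
(I + a)² = (441 + 3708)² = 4149² = 17214201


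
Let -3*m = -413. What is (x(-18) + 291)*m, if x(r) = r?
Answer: 37583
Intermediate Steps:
m = 413/3 (m = -1/3*(-413) = 413/3 ≈ 137.67)
(x(-18) + 291)*m = (-18 + 291)*(413/3) = 273*(413/3) = 37583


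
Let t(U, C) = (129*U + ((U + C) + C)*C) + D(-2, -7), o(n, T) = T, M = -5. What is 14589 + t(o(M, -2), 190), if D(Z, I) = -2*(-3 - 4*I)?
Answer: 86101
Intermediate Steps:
D(Z, I) = 6 + 8*I
t(U, C) = -50 + 129*U + C*(U + 2*C) (t(U, C) = (129*U + ((U + C) + C)*C) + (6 + 8*(-7)) = (129*U + ((C + U) + C)*C) + (6 - 56) = (129*U + (U + 2*C)*C) - 50 = (129*U + C*(U + 2*C)) - 50 = -50 + 129*U + C*(U + 2*C))
14589 + t(o(M, -2), 190) = 14589 + (-50 + 2*190² + 129*(-2) + 190*(-2)) = 14589 + (-50 + 2*36100 - 258 - 380) = 14589 + (-50 + 72200 - 258 - 380) = 14589 + 71512 = 86101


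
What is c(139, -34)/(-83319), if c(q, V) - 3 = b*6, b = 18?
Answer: -37/27773 ≈ -0.0013322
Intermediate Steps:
c(q, V) = 111 (c(q, V) = 3 + 18*6 = 3 + 108 = 111)
c(139, -34)/(-83319) = 111/(-83319) = 111*(-1/83319) = -37/27773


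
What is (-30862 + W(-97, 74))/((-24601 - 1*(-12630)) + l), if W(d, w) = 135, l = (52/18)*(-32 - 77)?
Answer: 276543/110573 ≈ 2.5010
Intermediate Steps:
l = -2834/9 (l = (52*(1/18))*(-109) = (26/9)*(-109) = -2834/9 ≈ -314.89)
(-30862 + W(-97, 74))/((-24601 - 1*(-12630)) + l) = (-30862 + 135)/((-24601 - 1*(-12630)) - 2834/9) = -30727/((-24601 + 12630) - 2834/9) = -30727/(-11971 - 2834/9) = -30727/(-110573/9) = -30727*(-9/110573) = 276543/110573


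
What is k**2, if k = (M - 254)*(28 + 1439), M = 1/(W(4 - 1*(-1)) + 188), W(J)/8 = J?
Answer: 801936252873441/5776 ≈ 1.3884e+11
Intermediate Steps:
W(J) = 8*J
M = 1/228 (M = 1/(8*(4 - 1*(-1)) + 188) = 1/(8*(4 + 1) + 188) = 1/(8*5 + 188) = 1/(40 + 188) = 1/228 ≈ 0.0043860)
k = -28318479/76 (k = (1/228 - 254)*(28 + 1439) = -57911/228*1467 = -28318479/76 ≈ -3.7261e+5)
k**2 = (-28318479/76)**2 = 801936252873441/5776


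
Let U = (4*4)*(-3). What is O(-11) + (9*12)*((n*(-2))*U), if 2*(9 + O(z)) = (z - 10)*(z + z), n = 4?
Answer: 41694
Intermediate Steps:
U = -48 (U = 16*(-3) = -48)
O(z) = -9 + z*(-10 + z) (O(z) = -9 + ((z - 10)*(z + z))/2 = -9 + ((-10 + z)*(2*z))/2 = -9 + (2*z*(-10 + z))/2 = -9 + z*(-10 + z))
O(-11) + (9*12)*((n*(-2))*U) = (-9 + (-11)**2 - 10*(-11)) + (9*12)*((4*(-2))*(-48)) = (-9 + 121 + 110) + 108*(-8*(-48)) = 222 + 108*384 = 222 + 41472 = 41694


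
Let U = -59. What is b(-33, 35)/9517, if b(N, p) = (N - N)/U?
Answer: 0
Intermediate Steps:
b(N, p) = 0 (b(N, p) = (N - N)/(-59) = 0*(-1/59) = 0)
b(-33, 35)/9517 = 0/9517 = 0*(1/9517) = 0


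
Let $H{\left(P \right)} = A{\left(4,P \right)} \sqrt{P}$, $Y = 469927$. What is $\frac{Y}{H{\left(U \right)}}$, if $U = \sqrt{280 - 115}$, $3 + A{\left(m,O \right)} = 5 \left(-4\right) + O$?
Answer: $- \frac{10808321 \cdot 165^{\frac{3}{4}}}{60060} - \frac{469927 \sqrt[4]{165}}{364} \approx -12912.0$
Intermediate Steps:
$A{\left(m,O \right)} = -23 + O$ ($A{\left(m,O \right)} = -3 + \left(5 \left(-4\right) + O\right) = -3 + \left(-20 + O\right) = -23 + O$)
$U = \sqrt{165} \approx 12.845$
$H{\left(P \right)} = \sqrt{P} \left(-23 + P\right)$ ($H{\left(P \right)} = \left(-23 + P\right) \sqrt{P} = \sqrt{P} \left(-23 + P\right)$)
$\frac{Y}{H{\left(U \right)}} = \frac{469927}{\sqrt{\sqrt{165}} \left(-23 + \sqrt{165}\right)} = \frac{469927}{\sqrt[4]{165} \left(-23 + \sqrt{165}\right)} = 469927 \frac{165^{\frac{3}{4}}}{165 \left(-23 + \sqrt{165}\right)} = \frac{469927 \cdot 165^{\frac{3}{4}}}{165 \left(-23 + \sqrt{165}\right)}$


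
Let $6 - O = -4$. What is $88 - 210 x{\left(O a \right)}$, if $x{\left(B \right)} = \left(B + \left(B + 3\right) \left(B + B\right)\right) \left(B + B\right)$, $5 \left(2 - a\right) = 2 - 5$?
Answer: $-16751192$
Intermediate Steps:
$O = 10$ ($O = 6 - -4 = 6 + 4 = 10$)
$a = \frac{13}{5}$ ($a = 2 - \frac{2 - 5}{5} = 2 - - \frac{3}{5} = 2 + \frac{3}{5} = \frac{13}{5} \approx 2.6$)
$x{\left(B \right)} = 2 B \left(B + 2 B \left(3 + B\right)\right)$ ($x{\left(B \right)} = \left(B + \left(3 + B\right) 2 B\right) 2 B = \left(B + 2 B \left(3 + B\right)\right) 2 B = 2 B \left(B + 2 B \left(3 + B\right)\right)$)
$88 - 210 x{\left(O a \right)} = 88 - 210 \left(10 \cdot \frac{13}{5}\right)^{2} \left(14 + 4 \cdot 10 \cdot \frac{13}{5}\right) = 88 - 210 \cdot 26^{2} \left(14 + 4 \cdot 26\right) = 88 - 210 \cdot 676 \left(14 + 104\right) = 88 - 210 \cdot 676 \cdot 118 = 88 - 16751280 = -16751192$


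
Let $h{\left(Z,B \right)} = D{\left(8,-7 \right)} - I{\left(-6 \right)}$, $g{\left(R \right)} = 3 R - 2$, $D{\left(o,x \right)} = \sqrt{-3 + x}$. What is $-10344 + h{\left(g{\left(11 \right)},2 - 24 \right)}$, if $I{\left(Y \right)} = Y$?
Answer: $-10338 + i \sqrt{10} \approx -10338.0 + 3.1623 i$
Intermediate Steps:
$g{\left(R \right)} = -2 + 3 R$
$h{\left(Z,B \right)} = 6 + i \sqrt{10}$ ($h{\left(Z,B \right)} = \sqrt{-3 - 7} - -6 = \sqrt{-10} + 6 = i \sqrt{10} + 6 = 6 + i \sqrt{10}$)
$-10344 + h{\left(g{\left(11 \right)},2 - 24 \right)} = -10344 + \left(6 + i \sqrt{10}\right) = -10338 + i \sqrt{10}$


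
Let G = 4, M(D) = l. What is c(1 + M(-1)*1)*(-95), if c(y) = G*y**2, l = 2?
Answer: -3420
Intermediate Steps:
M(D) = 2
c(y) = 4*y**2
c(1 + M(-1)*1)*(-95) = (4*(1 + 2*1)**2)*(-95) = (4*(1 + 2)**2)*(-95) = (4*3**2)*(-95) = (4*9)*(-95) = 36*(-95) = -3420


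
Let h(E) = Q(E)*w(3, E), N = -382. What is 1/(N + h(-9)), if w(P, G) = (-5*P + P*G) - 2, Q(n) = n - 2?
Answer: 1/102 ≈ 0.0098039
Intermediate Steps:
Q(n) = -2 + n
w(P, G) = -2 - 5*P + G*P (w(P, G) = (-5*P + G*P) - 2 = -2 - 5*P + G*P)
h(E) = (-17 + 3*E)*(-2 + E) (h(E) = (-2 + E)*(-2 - 5*3 + E*3) = (-2 + E)*(-2 - 15 + 3*E) = (-2 + E)*(-17 + 3*E) = (-17 + 3*E)*(-2 + E))
1/(N + h(-9)) = 1/(-382 + (-17 + 3*(-9))*(-2 - 9)) = 1/(-382 + (-17 - 27)*(-11)) = 1/(-382 - 44*(-11)) = 1/(-382 + 484) = 1/102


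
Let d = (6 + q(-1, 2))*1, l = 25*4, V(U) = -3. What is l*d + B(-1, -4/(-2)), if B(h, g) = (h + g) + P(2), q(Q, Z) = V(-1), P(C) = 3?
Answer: 304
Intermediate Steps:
q(Q, Z) = -3
B(h, g) = 3 + g + h (B(h, g) = (h + g) + 3 = (g + h) + 3 = 3 + g + h)
l = 100
d = 3 (d = (6 - 3)*1 = 3*1 = 3)
l*d + B(-1, -4/(-2)) = 100*3 + (3 - 4/(-2) - 1) = 300 + (3 - 4*(-½) - 1) = 300 + (3 + 2 - 1) = 300 + 4 = 304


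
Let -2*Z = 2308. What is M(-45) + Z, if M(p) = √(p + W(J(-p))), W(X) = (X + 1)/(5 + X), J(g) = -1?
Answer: -1154 + 3*I*√5 ≈ -1154.0 + 6.7082*I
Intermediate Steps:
W(X) = (1 + X)/(5 + X)
M(p) = √p (M(p) = √(p + (1 - 1)/(5 - 1)) = √(p + 0/4) = √(p + (¼)*0) = √(p + 0) = √p)
Z = -1154 (Z = -½*2308 = -1154)
M(-45) + Z = √(-45) - 1154 = 3*I*√5 - 1154 = -1154 + 3*I*√5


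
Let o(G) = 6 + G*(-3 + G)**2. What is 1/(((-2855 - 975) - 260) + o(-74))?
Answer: -1/442830 ≈ -2.2582e-6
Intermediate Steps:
1/(((-2855 - 975) - 260) + o(-74)) = 1/(((-2855 - 975) - 260) + (6 - 74*(-3 - 74)**2)) = 1/((-3830 - 260) + (6 - 74*(-77)**2)) = 1/(-4090 + (6 - 74*5929)) = 1/(-4090 + (6 - 438746)) = 1/(-4090 - 438740) = 1/(-442830) = -1/442830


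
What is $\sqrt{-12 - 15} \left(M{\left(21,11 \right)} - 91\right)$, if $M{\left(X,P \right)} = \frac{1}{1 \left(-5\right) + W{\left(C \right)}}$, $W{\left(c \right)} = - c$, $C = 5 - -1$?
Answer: $- \frac{3006 i \sqrt{3}}{11} \approx - 473.32 i$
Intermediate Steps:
$C = 6$ ($C = 5 + 1 = 6$)
$M{\left(X,P \right)} = - \frac{1}{11}$ ($M{\left(X,P \right)} = \frac{1}{1 \left(-5\right) - 6} = \frac{1}{-5 - 6} = \frac{1}{-11} = - \frac{1}{11}$)
$\sqrt{-12 - 15} \left(M{\left(21,11 \right)} - 91\right) = \sqrt{-12 - 15} \left(- \frac{1}{11} - 91\right) = \sqrt{-27} \left(- \frac{1002}{11}\right) = 3 i \sqrt{3} \left(- \frac{1002}{11}\right) = - \frac{3006 i \sqrt{3}}{11}$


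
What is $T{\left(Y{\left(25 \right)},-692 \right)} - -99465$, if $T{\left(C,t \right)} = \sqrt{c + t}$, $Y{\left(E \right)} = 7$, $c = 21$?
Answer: $99465 + i \sqrt{671} \approx 99465.0 + 25.904 i$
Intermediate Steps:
$T{\left(C,t \right)} = \sqrt{21 + t}$
$T{\left(Y{\left(25 \right)},-692 \right)} - -99465 = \sqrt{21 - 692} - -99465 = \sqrt{-671} + 99465 = i \sqrt{671} + 99465 = 99465 + i \sqrt{671}$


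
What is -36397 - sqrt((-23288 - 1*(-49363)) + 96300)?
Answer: -36397 - 5*sqrt(4895) ≈ -36747.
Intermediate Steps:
-36397 - sqrt((-23288 - 1*(-49363)) + 96300) = -36397 - sqrt((-23288 + 49363) + 96300) = -36397 - sqrt(26075 + 96300) = -36397 - sqrt(122375) = -36397 - 5*sqrt(4895)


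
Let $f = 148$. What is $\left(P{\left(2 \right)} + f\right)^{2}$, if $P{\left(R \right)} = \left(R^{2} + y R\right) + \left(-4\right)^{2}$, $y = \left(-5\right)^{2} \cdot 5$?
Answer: $174724$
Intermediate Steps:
$y = 125$ ($y = 25 \cdot 5 = 125$)
$P{\left(R \right)} = 16 + R^{2} + 125 R$ ($P{\left(R \right)} = \left(R^{2} + 125 R\right) + \left(-4\right)^{2} = \left(R^{2} + 125 R\right) + 16 = 16 + R^{2} + 125 R$)
$\left(P{\left(2 \right)} + f\right)^{2} = \left(\left(16 + 2^{2} + 125 \cdot 2\right) + 148\right)^{2} = \left(\left(16 + 4 + 250\right) + 148\right)^{2} = \left(270 + 148\right)^{2} = 418^{2} = 174724$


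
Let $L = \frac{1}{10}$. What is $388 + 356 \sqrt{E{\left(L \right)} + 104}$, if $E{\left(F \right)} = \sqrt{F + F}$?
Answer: $388 + \frac{356 \sqrt{2600 + 5 \sqrt{5}}}{5} \approx 4026.3$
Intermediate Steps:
$L = \frac{1}{10} \approx 0.1$
$E{\left(F \right)} = \sqrt{2} \sqrt{F}$ ($E{\left(F \right)} = \sqrt{2 F} = \sqrt{2} \sqrt{F}$)
$388 + 356 \sqrt{E{\left(L \right)} + 104} = 388 + 356 \sqrt{\frac{\sqrt{2}}{\sqrt{10}} + 104} = 388 + 356 \sqrt{\sqrt{2} \frac{\sqrt{10}}{10} + 104} = 388 + 356 \sqrt{\frac{\sqrt{5}}{5} + 104} = 388 + 356 \sqrt{104 + \frac{\sqrt{5}}{5}}$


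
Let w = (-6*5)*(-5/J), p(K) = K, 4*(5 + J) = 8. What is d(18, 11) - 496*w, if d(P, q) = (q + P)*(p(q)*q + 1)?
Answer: 28338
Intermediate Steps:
J = -3 (J = -5 + (1/4)*8 = -5 + 2 = -3)
w = -50 (w = (-6*5)*(-5/(-3)) = -(-150)*(-1)/3 = -30*5/3 = -50)
d(P, q) = (1 + q**2)*(P + q) (d(P, q) = (q + P)*(q*q + 1) = (P + q)*(q**2 + 1) = (P + q)*(1 + q**2) = (1 + q**2)*(P + q))
d(18, 11) - 496*w = (18 + 11 + 11**3 + 18*11**2) - 496*(-50) = (18 + 11 + 1331 + 18*121) + 24800 = (18 + 11 + 1331 + 2178) + 24800 = 3538 + 24800 = 28338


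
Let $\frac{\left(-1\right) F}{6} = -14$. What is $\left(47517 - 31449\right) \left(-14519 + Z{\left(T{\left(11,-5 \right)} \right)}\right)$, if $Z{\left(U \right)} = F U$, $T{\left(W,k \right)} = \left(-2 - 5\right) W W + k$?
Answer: $-1383245916$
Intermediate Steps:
$F = 84$ ($F = \left(-6\right) \left(-14\right) = 84$)
$T{\left(W,k \right)} = k - 7 W^{2}$ ($T{\left(W,k \right)} = - 7 W W + k = - 7 W^{2} + k = k - 7 W^{2}$)
$Z{\left(U \right)} = 84 U$
$\left(47517 - 31449\right) \left(-14519 + Z{\left(T{\left(11,-5 \right)} \right)}\right) = \left(47517 - 31449\right) \left(-14519 + 84 \left(-5 - 7 \cdot 11^{2}\right)\right) = 16068 \left(-14519 + 84 \left(-5 - 847\right)\right) = 16068 \left(-14519 + 84 \left(-852\right)\right) = 16068 \left(-14519 - 71568\right) = 16068 \left(-86087\right) = -1383245916$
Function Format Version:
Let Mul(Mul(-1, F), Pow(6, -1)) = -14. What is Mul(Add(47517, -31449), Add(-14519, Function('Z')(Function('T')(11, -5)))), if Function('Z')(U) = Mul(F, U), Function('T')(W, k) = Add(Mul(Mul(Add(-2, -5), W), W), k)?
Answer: -1383245916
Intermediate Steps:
F = 84 (F = Mul(-6, -14) = 84)
Function('T')(W, k) = Add(k, Mul(-7, Pow(W, 2))) (Function('T')(W, k) = Add(Mul(Mul(-7, W), W), k) = Add(Mul(-7, Pow(W, 2)), k) = Add(k, Mul(-7, Pow(W, 2))))
Function('Z')(U) = Mul(84, U)
Mul(Add(47517, -31449), Add(-14519, Function('Z')(Function('T')(11, -5)))) = Mul(Add(47517, -31449), Add(-14519, Mul(84, Add(-5, Mul(-7, Pow(11, 2)))))) = Mul(16068, Add(-14519, Mul(84, Add(-5, Mul(-7, 121))))) = Mul(16068, Add(-14519, Mul(84, Add(-5, -847)))) = Mul(16068, Add(-14519, Mul(84, -852))) = Mul(16068, Add(-14519, -71568)) = Mul(16068, -86087) = -1383245916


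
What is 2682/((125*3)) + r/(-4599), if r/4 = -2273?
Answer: 5248006/574875 ≈ 9.1290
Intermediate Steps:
r = -9092 (r = 4*(-2273) = -9092)
2682/((125*3)) + r/(-4599) = 2682/((125*3)) - 9092/(-4599) = 2682/375 - 9092*(-1/4599) = 2682*(1/375) + 9092/4599 = 894/125 + 9092/4599 = 5248006/574875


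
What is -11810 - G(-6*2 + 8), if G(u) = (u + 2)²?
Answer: -11814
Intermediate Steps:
G(u) = (2 + u)²
-11810 - G(-6*2 + 8) = -11810 - (2 + (-6*2 + 8))² = -11810 - (2 + (-12 + 8))² = -11810 - (2 - 4)² = -11810 - 1*(-2)² = -11810 - 1*4 = -11810 - 4 = -11814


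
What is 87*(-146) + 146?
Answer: -12556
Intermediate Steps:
87*(-146) + 146 = -12702 + 146 = -12556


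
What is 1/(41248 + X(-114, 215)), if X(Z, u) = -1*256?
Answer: 1/40992 ≈ 2.4395e-5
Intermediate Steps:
X(Z, u) = -256
1/(41248 + X(-114, 215)) = 1/(41248 - 256) = 1/40992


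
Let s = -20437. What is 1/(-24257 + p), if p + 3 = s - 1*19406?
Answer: -1/64103 ≈ -1.5600e-5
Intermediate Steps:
p = -39846 (p = -3 + (-20437 - 1*19406) = -3 + (-20437 - 19406) = -3 - 39843 = -39846)
1/(-24257 + p) = 1/(-24257 - 39846) = 1/(-64103) = -1/64103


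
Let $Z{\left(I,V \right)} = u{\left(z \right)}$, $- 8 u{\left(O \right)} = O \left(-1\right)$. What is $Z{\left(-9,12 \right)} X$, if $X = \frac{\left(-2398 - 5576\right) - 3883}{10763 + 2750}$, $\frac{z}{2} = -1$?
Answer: $\frac{11857}{54052} \approx 0.21936$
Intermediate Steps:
$z = -2$ ($z = 2 \left(-1\right) = -2$)
$u{\left(O \right)} = \frac{O}{8}$ ($u{\left(O \right)} = - \frac{O \left(-1\right)}{8} = - \frac{\left(-1\right) O}{8} = \frac{O}{8}$)
$Z{\left(I,V \right)} = - \frac{1}{4}$ ($Z{\left(I,V \right)} = \frac{1}{8} \left(-2\right) = - \frac{1}{4}$)
$X = - \frac{11857}{13513}$ ($X = \frac{-7974 - 3883}{13513} = \left(-11857\right) \frac{1}{13513} = - \frac{11857}{13513} \approx -0.87745$)
$Z{\left(-9,12 \right)} X = \left(- \frac{1}{4}\right) \left(- \frac{11857}{13513}\right) = \frac{11857}{54052}$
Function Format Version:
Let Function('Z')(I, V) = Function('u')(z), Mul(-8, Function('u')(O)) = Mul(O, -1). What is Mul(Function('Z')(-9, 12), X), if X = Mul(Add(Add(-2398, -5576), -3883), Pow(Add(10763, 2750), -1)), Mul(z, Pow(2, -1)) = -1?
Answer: Rational(11857, 54052) ≈ 0.21936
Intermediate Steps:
z = -2 (z = Mul(2, -1) = -2)
Function('u')(O) = Mul(Rational(1, 8), O) (Function('u')(O) = Mul(Rational(-1, 8), Mul(O, -1)) = Mul(Rational(-1, 8), Mul(-1, O)) = Mul(Rational(1, 8), O))
Function('Z')(I, V) = Rational(-1, 4) (Function('Z')(I, V) = Mul(Rational(1, 8), -2) = Rational(-1, 4))
X = Rational(-11857, 13513) (X = Mul(Add(-7974, -3883), Pow(13513, -1)) = Mul(-11857, Rational(1, 13513)) = Rational(-11857, 13513) ≈ -0.87745)
Mul(Function('Z')(-9, 12), X) = Mul(Rational(-1, 4), Rational(-11857, 13513)) = Rational(11857, 54052)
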